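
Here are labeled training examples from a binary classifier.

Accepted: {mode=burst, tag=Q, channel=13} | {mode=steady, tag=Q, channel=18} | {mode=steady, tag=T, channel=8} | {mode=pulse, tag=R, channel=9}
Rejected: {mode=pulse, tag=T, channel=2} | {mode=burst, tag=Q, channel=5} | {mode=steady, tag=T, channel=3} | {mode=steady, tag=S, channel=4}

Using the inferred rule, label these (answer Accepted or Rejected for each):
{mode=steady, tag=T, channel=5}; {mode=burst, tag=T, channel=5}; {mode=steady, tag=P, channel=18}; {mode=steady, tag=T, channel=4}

One predicate separates the groups cleanly: channel ≥ 8.
{mode=steady, tag=T, channel=5}: channel = 5, lacks this property → Rejected.
{mode=burst, tag=T, channel=5}: channel = 5, lacks this property → Rejected.
{mode=steady, tag=P, channel=18}: channel = 18, passes → Accepted.
{mode=steady, tag=T, channel=4}: channel = 4, lacks this property → Rejected.

Rejected, Rejected, Accepted, Rejected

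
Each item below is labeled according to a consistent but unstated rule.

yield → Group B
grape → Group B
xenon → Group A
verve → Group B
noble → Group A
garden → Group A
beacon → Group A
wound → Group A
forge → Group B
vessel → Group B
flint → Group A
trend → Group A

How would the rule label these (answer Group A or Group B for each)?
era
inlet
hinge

Group B, Group A, Group A

Rule: contains 'n'. This holds for each 'Group A' example and fails for each 'Group B' one.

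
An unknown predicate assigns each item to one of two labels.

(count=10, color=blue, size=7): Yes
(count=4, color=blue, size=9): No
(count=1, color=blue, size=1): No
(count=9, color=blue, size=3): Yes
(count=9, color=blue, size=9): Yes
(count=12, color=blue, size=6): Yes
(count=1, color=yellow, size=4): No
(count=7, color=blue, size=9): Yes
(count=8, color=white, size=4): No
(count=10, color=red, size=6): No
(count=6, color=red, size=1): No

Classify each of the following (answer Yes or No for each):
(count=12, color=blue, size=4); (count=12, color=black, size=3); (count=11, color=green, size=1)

Yes, No, No

'Yes' ⟺ color is blue AND count ≥ 6.
(count=12, color=blue, size=4) — color is blue, count = 12, hence Yes.
(count=12, color=black, size=3) — color is black, count = 12, hence No.
(count=11, color=green, size=1) — color is green, count = 11, hence No.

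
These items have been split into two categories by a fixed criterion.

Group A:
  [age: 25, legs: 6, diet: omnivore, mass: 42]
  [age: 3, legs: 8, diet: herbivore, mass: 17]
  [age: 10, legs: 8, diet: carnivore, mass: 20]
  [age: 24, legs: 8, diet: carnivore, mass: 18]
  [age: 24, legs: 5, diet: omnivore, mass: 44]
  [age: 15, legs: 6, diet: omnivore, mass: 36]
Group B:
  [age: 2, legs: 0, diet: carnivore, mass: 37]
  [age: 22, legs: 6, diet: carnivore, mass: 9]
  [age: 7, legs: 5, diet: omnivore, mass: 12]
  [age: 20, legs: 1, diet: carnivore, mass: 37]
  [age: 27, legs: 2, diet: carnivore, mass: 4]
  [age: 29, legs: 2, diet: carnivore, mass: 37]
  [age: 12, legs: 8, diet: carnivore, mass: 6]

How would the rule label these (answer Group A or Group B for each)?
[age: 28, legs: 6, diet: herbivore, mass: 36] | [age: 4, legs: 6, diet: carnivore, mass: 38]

'Group A' ⟺ legs ≥ 5 AND mass ≥ 17.

Group A, Group A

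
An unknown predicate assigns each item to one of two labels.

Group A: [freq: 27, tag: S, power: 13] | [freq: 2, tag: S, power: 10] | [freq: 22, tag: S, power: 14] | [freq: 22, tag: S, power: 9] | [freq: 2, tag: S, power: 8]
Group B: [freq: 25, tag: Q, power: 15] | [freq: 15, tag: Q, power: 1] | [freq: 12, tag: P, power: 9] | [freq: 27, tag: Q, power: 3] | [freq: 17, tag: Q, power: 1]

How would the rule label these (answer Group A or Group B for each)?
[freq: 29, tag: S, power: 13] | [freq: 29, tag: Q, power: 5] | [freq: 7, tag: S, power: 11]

Group A, Group B, Group A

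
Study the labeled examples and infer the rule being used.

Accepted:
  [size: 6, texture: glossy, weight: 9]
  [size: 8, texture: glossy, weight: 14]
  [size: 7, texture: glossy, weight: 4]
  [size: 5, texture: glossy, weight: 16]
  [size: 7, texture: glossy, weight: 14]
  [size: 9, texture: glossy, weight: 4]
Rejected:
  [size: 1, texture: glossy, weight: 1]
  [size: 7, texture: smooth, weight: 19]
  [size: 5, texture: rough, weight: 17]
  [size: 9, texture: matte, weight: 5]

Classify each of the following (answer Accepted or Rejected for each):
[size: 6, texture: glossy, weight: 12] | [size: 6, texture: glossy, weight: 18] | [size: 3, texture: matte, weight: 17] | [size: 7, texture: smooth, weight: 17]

The simplest hypothesis consistent with all the labels is: texture is glossy AND size ≥ 5.
[size: 6, texture: glossy, weight: 12] — texture is glossy, size = 6, hence Accepted. [size: 6, texture: glossy, weight: 18] — texture is glossy, size = 6, hence Accepted. [size: 3, texture: matte, weight: 17] — texture is matte, size = 3, hence Rejected. [size: 7, texture: smooth, weight: 17] — texture is smooth, size = 7, hence Rejected.

Accepted, Accepted, Rejected, Rejected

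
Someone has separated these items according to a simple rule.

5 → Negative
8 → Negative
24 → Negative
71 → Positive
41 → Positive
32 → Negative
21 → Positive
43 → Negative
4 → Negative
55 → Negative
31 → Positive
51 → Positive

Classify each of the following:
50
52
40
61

Negative, Negative, Negative, Positive

The classifier is using: ends in digit 1.
Negative: 50, since last digit 0.
Negative: 52, since last digit 2.
Negative: 40, since last digit 0.
Positive: 61, since last digit 1.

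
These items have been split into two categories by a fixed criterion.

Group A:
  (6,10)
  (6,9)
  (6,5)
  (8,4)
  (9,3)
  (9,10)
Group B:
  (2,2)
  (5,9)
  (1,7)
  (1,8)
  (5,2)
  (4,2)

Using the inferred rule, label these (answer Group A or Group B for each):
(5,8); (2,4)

Group B, Group B

The simplest hypothesis consistent with all the labels is: first ≥ 6.
(5,8): first 5 — does not fit, so Group B. (2,4): first 2 — does not fit, so Group B.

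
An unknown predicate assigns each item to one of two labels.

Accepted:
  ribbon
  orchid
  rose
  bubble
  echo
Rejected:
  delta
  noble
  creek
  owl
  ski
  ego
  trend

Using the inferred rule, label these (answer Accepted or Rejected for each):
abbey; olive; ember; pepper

Rejected, Rejected, Rejected, Accepted

Checking candidate rules against both groups, what survives is: even length.
abbey: length 5 — doesn't qualify, so Rejected.
olive: length 5 — doesn't qualify, so Rejected.
ember: length 5 — doesn't qualify, so Rejected.
pepper: length 6 — matches, so Accepted.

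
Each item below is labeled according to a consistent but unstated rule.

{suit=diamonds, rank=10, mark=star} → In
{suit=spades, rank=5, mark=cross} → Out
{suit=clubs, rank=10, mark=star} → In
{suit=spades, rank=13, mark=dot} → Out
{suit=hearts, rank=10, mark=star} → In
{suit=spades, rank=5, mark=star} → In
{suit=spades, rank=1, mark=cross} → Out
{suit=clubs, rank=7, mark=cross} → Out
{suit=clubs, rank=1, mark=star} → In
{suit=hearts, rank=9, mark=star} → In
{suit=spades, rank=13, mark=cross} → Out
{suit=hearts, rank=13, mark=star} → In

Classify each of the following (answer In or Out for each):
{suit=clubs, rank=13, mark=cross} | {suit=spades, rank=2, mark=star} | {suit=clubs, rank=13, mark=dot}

Out, In, Out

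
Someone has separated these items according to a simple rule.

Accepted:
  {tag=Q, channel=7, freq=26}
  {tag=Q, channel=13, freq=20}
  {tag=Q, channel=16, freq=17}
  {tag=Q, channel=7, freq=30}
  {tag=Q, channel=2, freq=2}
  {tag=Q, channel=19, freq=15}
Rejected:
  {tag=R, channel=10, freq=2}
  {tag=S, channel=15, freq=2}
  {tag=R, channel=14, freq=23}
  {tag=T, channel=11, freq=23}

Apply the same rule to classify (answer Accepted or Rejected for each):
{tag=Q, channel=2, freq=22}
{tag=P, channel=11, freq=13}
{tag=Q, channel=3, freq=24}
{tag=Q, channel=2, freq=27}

Checking candidate rules against both groups, what survives is: tag is Q.
{tag=Q, channel=2, freq=22}: tag is Q — satisfies this, so Accepted. {tag=P, channel=11, freq=13}: tag is P — lacks this property, so Rejected. {tag=Q, channel=3, freq=24}: tag is Q — satisfies this, so Accepted. {tag=Q, channel=2, freq=27}: tag is Q — satisfies this, so Accepted.

Accepted, Rejected, Accepted, Accepted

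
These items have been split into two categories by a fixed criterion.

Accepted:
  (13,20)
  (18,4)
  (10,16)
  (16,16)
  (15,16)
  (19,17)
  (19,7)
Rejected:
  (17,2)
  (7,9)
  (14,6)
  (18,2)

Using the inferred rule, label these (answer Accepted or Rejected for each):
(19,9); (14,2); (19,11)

Accepted, Rejected, Accepted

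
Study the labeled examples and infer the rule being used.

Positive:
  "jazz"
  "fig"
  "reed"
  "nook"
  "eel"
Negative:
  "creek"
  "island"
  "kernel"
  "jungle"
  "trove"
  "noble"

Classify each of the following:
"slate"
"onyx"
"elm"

Negative, Positive, Positive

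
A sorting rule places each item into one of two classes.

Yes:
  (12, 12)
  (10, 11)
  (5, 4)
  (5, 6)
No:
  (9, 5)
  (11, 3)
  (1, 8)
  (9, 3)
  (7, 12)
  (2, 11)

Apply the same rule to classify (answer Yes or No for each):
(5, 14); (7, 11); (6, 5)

No, No, Yes

One predicate separates the groups cleanly: |first − second| ≤ 1.
No: (5, 14), since |5−14| = 9. No: (7, 11), since |7−11| = 4. Yes: (6, 5), since |6−5| = 1.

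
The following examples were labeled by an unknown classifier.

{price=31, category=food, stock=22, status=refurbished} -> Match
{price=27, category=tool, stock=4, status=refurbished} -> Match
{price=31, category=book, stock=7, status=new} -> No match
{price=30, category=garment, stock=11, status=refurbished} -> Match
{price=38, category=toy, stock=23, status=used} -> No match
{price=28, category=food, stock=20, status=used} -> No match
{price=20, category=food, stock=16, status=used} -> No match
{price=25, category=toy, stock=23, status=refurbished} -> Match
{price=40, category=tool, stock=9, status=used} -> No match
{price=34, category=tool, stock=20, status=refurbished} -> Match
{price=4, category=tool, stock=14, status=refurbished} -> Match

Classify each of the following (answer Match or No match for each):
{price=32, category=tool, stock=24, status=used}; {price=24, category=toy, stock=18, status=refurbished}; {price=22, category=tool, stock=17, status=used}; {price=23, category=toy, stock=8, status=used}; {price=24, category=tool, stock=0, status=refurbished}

Every 'Match' example satisfies: status is refurbished. None of the 'No match' examples do.
{price=32, category=tool, stock=24, status=used} → status is used → No match. {price=24, category=toy, stock=18, status=refurbished} → status is refurbished → Match. {price=22, category=tool, stock=17, status=used} → status is used → No match. {price=23, category=toy, stock=8, status=used} → status is used → No match. {price=24, category=tool, stock=0, status=refurbished} → status is refurbished → Match.

No match, Match, No match, No match, Match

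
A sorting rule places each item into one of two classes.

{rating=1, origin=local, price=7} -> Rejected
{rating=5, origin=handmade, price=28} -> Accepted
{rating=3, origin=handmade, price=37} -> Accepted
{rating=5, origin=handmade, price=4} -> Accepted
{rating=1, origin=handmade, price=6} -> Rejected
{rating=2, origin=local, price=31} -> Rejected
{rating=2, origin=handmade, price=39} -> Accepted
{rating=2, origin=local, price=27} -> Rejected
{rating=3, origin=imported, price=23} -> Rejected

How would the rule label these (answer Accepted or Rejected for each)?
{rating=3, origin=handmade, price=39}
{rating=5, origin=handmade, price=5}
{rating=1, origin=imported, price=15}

Accepted, Accepted, Rejected

The rule appears to be: origin is handmade AND rating ≥ 2.
{rating=3, origin=handmade, price=39} — origin is handmade, rating = 3, hence Accepted.
{rating=5, origin=handmade, price=5} — origin is handmade, rating = 5, hence Accepted.
{rating=1, origin=imported, price=15} — origin is imported, rating = 1, hence Rejected.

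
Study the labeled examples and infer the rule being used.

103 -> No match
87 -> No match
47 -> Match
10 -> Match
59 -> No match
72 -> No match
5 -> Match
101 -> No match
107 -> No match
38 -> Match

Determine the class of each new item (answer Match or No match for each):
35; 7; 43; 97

One predicate separates the groups cleanly: at most 47.

Match, Match, Match, No match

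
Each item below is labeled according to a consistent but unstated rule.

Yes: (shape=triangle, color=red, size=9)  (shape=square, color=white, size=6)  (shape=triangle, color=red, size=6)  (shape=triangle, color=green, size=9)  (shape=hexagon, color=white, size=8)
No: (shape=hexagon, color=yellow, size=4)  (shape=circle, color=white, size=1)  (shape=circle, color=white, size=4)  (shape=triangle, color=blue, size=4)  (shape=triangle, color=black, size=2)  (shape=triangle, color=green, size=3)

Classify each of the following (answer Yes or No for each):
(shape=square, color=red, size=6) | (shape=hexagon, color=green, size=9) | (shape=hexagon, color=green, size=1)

One predicate separates the groups cleanly: size ≥ 6.
(shape=square, color=red, size=6): size = 6 — has this property, so Yes.
(shape=hexagon, color=green, size=9): size = 9 — has this property, so Yes.
(shape=hexagon, color=green, size=1): size = 1 — does not fit, so No.

Yes, Yes, No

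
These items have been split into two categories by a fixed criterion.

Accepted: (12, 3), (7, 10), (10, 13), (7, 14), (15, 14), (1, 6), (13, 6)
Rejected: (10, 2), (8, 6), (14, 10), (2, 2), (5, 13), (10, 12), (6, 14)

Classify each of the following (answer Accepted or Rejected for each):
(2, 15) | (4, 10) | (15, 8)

Accepted, Rejected, Accepted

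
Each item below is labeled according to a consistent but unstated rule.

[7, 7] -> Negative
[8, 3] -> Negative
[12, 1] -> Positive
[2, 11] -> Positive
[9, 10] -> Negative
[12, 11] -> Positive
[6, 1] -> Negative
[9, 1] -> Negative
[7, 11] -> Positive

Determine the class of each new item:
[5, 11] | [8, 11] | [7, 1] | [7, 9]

'Positive' ⟺ max ≥ 11.
[5, 11] — max 11, hence Positive.
[8, 11] — max 11, hence Positive.
[7, 1] — max 7, hence Negative.
[7, 9] — max 9, hence Negative.

Positive, Positive, Negative, Negative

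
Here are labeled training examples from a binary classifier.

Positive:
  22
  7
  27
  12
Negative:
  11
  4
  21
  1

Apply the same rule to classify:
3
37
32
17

The pattern is that an item is 'Positive' exactly when: ≡ 2 (mod 5).

Negative, Positive, Positive, Positive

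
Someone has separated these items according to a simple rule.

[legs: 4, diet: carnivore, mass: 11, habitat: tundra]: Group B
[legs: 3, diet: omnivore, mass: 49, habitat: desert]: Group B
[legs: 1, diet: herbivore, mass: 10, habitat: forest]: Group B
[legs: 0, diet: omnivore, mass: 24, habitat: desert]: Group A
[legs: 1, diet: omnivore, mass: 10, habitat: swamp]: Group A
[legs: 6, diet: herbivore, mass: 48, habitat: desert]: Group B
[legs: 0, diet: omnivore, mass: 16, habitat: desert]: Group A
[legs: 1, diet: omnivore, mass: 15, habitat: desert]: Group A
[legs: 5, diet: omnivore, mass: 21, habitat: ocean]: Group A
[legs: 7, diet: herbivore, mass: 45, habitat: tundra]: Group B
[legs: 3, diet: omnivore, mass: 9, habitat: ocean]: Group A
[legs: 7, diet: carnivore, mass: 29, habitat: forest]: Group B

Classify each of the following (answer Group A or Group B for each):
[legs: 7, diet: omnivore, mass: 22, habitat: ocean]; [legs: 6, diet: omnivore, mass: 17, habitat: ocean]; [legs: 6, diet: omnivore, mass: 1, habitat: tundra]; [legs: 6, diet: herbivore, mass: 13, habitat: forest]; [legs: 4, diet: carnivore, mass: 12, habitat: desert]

Every 'Group A' example satisfies: diet is omnivore AND mass ≤ 24. None of the 'Group B' examples do.
[legs: 7, diet: omnivore, mass: 22, habitat: ocean]: Group A (diet is omnivore, mass = 22). [legs: 6, diet: omnivore, mass: 17, habitat: ocean]: Group A (diet is omnivore, mass = 17). [legs: 6, diet: omnivore, mass: 1, habitat: tundra]: Group A (diet is omnivore, mass = 1). [legs: 6, diet: herbivore, mass: 13, habitat: forest]: Group B (diet is herbivore, mass = 13). [legs: 4, diet: carnivore, mass: 12, habitat: desert]: Group B (diet is carnivore, mass = 12).

Group A, Group A, Group A, Group B, Group B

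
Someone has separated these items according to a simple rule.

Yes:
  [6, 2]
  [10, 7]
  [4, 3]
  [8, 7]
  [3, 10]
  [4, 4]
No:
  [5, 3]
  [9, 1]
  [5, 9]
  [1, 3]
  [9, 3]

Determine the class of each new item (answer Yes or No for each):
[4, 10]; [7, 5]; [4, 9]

One predicate separates the groups cleanly: product is even.
Yes: [4, 10], since 4·10 = 40.
No: [7, 5], since 7·5 = 35.
Yes: [4, 9], since 4·9 = 36.

Yes, No, Yes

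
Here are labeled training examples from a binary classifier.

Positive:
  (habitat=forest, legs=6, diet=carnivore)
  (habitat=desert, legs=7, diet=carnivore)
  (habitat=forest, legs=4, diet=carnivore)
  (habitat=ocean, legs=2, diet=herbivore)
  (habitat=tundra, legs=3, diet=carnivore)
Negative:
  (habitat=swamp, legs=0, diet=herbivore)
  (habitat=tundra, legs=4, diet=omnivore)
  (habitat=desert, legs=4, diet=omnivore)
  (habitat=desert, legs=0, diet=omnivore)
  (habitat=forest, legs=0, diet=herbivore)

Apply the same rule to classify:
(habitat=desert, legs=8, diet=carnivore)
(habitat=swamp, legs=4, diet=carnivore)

Positive, Positive

Every 'Positive' example satisfies: diet is carnivore OR habitat is ocean. None of the 'Negative' examples do.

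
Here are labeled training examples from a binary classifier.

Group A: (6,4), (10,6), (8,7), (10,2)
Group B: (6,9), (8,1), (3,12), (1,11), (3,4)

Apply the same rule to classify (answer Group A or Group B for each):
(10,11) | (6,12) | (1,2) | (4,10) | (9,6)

Group B, Group B, Group B, Group B, Group A

The distinguishing property — first > second AND sum ≥ 10 — holds for all the 'Group A' cases and none of the 'Group B' cases.
(10,11) → 10 < 11, 10+11 = 21 → Group B.
(6,12) → 6 < 12, 6+12 = 18 → Group B.
(1,2) → 1 < 2, 1+2 = 3 → Group B.
(4,10) → 4 < 10, 4+10 = 14 → Group B.
(9,6) → 9 > 6, 9+6 = 15 → Group A.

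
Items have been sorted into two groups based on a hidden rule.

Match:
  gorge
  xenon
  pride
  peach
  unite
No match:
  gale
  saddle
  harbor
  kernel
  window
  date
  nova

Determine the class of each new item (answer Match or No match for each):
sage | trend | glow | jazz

The rule appears to be: odd length.
sage — length 4, hence No match. trend — length 5, hence Match. glow — length 4, hence No match. jazz — length 4, hence No match.

No match, Match, No match, No match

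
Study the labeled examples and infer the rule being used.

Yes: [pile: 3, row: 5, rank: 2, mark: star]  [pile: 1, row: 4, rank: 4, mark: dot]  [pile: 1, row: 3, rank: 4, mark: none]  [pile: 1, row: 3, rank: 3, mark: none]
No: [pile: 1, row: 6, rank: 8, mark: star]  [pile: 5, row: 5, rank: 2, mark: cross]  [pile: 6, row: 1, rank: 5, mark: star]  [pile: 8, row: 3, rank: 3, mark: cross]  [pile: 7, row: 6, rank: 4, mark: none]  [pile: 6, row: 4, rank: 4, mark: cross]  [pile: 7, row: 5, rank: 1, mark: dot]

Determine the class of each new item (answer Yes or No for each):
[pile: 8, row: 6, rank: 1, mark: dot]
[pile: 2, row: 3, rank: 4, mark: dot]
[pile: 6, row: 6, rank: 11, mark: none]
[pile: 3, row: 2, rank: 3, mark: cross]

No, Yes, No, Yes

Every 'Yes' example satisfies: row ≤ 5 AND pile ≤ 3. None of the 'No' examples do.
[pile: 8, row: 6, rank: 1, mark: dot] → row = 6, pile = 8 → No. [pile: 2, row: 3, rank: 4, mark: dot] → row = 3, pile = 2 → Yes. [pile: 6, row: 6, rank: 11, mark: none] → row = 6, pile = 6 → No. [pile: 3, row: 2, rank: 3, mark: cross] → row = 2, pile = 3 → Yes.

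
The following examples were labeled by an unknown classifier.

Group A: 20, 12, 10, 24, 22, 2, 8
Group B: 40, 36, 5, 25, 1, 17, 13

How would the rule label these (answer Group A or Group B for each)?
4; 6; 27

Group A, Group A, Group B

'Group A' ⟺ even AND at most 24.
4: Group A (4 is even, 4 ≤ 24). 6: Group A (6 is even, 6 ≤ 24). 27: Group B (27 is odd, 27 > 24).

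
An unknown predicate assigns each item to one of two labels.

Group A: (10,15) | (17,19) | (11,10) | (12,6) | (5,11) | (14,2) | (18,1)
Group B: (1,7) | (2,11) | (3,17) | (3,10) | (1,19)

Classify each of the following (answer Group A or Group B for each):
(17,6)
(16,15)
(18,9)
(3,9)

Group A, Group A, Group A, Group B

The pattern is that an item is 'Group A' exactly when: first ≥ 5.
(17,6): first 17, qualifies → Group A. (16,15): first 16, qualifies → Group A. (18,9): first 18, qualifies → Group A. (3,9): first 3, fails this test → Group B.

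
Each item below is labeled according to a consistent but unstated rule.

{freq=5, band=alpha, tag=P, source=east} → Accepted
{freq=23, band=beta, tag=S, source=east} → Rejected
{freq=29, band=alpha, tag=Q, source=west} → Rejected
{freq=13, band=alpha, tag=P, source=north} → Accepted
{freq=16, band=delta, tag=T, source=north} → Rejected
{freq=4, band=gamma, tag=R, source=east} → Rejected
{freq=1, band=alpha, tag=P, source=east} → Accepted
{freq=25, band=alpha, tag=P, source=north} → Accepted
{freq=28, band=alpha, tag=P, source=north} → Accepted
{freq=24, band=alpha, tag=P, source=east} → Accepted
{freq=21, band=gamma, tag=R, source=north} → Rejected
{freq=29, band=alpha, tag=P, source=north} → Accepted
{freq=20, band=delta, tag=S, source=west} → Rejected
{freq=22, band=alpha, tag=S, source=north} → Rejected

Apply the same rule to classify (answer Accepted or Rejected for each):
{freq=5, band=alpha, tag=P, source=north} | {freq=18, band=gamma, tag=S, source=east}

The classifier is using: tag is P.
Accepted: {freq=5, band=alpha, tag=P, source=north}, since tag is P. Rejected: {freq=18, band=gamma, tag=S, source=east}, since tag is S.

Accepted, Rejected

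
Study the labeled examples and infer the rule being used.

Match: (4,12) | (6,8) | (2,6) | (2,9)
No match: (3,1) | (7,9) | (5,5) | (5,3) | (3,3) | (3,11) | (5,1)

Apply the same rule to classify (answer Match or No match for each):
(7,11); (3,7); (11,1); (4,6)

One predicate separates the groups cleanly: first is even.
(7,11): first 7 — fails the rule, so No match. (3,7): first 3 — fails the rule, so No match. (11,1): first 11 — fails the rule, so No match. (4,6): first 4 — matches, so Match.

No match, No match, No match, Match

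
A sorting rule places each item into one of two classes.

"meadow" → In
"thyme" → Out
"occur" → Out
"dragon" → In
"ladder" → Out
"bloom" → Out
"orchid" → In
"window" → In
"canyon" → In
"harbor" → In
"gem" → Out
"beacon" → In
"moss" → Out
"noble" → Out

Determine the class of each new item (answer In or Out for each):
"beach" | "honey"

Out, Out

All 'In' examples share one property — length 6 AND contains 'o' — and every 'Out' example lacks it.
"beach": length 5, no 'o', fails the rule → Out. "honey": length 5, has 'o', fails the rule → Out.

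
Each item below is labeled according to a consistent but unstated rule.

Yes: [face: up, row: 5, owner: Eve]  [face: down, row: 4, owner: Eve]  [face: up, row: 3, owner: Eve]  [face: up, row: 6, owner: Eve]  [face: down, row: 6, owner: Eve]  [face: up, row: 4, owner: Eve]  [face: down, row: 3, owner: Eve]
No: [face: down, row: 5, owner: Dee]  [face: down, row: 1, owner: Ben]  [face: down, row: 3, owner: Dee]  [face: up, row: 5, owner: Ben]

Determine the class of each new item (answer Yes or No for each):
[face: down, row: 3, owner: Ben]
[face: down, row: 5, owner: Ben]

No, No

One predicate separates the groups cleanly: owner is Eve.
[face: down, row: 3, owner: Ben] — owner is Ben, hence No.
[face: down, row: 5, owner: Ben] — owner is Ben, hence No.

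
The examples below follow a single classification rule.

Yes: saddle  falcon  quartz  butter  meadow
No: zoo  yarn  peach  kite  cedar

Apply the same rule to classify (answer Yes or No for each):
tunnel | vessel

Yes, Yes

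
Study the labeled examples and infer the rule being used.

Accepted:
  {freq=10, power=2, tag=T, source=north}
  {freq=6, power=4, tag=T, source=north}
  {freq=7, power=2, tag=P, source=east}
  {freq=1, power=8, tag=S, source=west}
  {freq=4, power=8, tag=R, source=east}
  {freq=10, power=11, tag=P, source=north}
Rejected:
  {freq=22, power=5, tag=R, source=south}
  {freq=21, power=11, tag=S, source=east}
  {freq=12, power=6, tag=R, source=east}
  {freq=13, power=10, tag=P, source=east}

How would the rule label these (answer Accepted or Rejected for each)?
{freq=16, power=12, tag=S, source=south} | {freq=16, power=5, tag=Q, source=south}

Rejected, Rejected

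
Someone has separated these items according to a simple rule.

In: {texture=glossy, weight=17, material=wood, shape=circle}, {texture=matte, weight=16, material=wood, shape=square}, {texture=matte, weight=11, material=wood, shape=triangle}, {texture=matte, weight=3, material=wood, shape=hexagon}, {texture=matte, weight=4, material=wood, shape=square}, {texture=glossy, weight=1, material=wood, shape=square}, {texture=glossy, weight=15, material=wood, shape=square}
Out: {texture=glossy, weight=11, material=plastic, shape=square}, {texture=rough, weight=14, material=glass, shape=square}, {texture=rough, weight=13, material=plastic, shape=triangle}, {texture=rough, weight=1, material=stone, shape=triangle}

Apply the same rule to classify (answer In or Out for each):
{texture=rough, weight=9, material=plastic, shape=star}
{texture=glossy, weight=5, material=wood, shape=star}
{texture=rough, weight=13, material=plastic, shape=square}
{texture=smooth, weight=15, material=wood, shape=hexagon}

Out, In, Out, In

The common property of the 'In' items is: material is wood. No 'Out' item has it.
{texture=rough, weight=9, material=plastic, shape=star}: material is plastic, lacks this property → Out.
{texture=glossy, weight=5, material=wood, shape=star}: material is wood, satisfies this → In.
{texture=rough, weight=13, material=plastic, shape=square}: material is plastic, lacks this property → Out.
{texture=smooth, weight=15, material=wood, shape=hexagon}: material is wood, satisfies this → In.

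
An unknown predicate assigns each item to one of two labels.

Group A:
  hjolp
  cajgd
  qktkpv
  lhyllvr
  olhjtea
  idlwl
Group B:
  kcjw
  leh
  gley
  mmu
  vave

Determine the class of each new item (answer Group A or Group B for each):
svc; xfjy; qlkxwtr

Group B, Group B, Group A

The distinguishing property — length ≥ 5 — holds for all the 'Group A' cases and none of the 'Group B' cases.
svc: Group B (length 3).
xfjy: Group B (length 4).
qlkxwtr: Group A (length 7).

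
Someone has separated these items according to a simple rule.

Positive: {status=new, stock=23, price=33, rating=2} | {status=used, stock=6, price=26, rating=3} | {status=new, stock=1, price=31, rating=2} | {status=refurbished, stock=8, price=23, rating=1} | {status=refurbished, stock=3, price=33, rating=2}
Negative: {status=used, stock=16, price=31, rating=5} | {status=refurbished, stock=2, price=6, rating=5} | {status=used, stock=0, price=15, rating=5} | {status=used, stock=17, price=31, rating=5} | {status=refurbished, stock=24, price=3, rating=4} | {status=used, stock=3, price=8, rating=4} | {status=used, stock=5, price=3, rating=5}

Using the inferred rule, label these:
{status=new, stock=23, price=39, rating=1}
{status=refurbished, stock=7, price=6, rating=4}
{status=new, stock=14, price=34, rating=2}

Positive, Negative, Positive

Every 'Positive' example satisfies: rating ≤ 3. None of the 'Negative' examples do.
{status=new, stock=23, price=39, rating=1} → rating = 1 → Positive. {status=refurbished, stock=7, price=6, rating=4} → rating = 4 → Negative. {status=new, stock=14, price=34, rating=2} → rating = 2 → Positive.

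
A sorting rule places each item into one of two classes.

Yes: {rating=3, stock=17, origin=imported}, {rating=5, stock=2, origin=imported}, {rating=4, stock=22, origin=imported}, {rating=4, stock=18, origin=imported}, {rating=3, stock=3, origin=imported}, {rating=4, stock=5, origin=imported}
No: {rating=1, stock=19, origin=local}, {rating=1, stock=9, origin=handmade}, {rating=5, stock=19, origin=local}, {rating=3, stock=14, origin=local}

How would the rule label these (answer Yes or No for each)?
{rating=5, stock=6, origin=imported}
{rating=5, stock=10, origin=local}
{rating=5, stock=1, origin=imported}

'Yes' ⟺ origin is imported.
{rating=5, stock=6, origin=imported}: origin is imported, passes → Yes. {rating=5, stock=10, origin=local}: origin is local, does not fit → No. {rating=5, stock=1, origin=imported}: origin is imported, passes → Yes.

Yes, No, Yes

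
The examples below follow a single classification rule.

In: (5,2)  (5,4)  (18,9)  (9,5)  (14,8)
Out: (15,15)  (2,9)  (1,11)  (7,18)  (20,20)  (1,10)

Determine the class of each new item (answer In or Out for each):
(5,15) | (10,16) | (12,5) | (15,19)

Out, Out, In, Out

Rule: first > second. This holds for each 'In' example and fails for each 'Out' one.
(5,15): 5 < 15 — does not satisfy this, so Out. (10,16): 10 < 16 — does not satisfy this, so Out. (12,5): 12 > 5 — qualifies, so In. (15,19): 15 < 19 — does not satisfy this, so Out.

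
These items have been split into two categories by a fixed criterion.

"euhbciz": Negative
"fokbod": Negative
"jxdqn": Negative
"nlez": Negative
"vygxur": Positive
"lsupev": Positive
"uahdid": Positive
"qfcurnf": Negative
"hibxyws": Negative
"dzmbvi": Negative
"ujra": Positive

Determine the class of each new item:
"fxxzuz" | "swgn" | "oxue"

Positive, Negative, Positive

The distinguishing property — even length AND contains 'u' — holds for all the 'Positive' cases and none of the 'Negative' cases.
"fxxzuz": Positive (length 6, has 'u'). "swgn": Negative (length 4, no 'u'). "oxue": Positive (length 4, has 'u').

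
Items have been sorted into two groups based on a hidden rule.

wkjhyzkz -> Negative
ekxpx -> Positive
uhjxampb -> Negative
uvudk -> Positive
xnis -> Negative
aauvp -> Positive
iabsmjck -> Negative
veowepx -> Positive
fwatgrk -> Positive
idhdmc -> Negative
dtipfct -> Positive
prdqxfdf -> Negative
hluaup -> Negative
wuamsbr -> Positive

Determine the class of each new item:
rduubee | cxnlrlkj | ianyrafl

Positive, Negative, Negative

Checking candidate rules against both groups, what survives is: odd length.
rduubee: length 7 — qualifies, so Positive. cxnlrlkj: length 8 — doesn't qualify, so Negative. ianyrafl: length 8 — doesn't qualify, so Negative.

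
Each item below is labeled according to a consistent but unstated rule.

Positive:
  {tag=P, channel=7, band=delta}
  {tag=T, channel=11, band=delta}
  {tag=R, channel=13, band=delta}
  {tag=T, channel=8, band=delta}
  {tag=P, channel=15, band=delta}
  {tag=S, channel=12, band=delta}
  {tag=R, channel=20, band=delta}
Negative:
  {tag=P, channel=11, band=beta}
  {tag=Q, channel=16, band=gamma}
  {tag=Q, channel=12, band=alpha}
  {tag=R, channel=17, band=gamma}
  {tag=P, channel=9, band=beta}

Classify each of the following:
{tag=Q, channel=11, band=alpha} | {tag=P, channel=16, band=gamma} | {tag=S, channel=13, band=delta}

'Positive' ⟺ band is delta.
Negative: {tag=Q, channel=11, band=alpha}, since band is alpha. Negative: {tag=P, channel=16, band=gamma}, since band is gamma. Positive: {tag=S, channel=13, band=delta}, since band is delta.

Negative, Negative, Positive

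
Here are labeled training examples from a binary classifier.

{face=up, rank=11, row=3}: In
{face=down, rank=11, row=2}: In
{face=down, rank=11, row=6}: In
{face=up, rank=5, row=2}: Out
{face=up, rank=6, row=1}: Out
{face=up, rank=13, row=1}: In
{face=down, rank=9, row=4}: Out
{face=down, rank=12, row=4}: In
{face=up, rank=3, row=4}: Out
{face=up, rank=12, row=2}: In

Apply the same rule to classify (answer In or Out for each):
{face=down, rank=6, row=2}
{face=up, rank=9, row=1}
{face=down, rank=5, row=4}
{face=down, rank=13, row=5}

Out, Out, Out, In

The rule appears to be: rank ≥ 11.
{face=down, rank=6, row=2}: rank = 6 — fails the rule, so Out. {face=up, rank=9, row=1}: rank = 9 — fails the rule, so Out. {face=down, rank=5, row=4}: rank = 5 — fails the rule, so Out. {face=down, rank=13, row=5}: rank = 13 — fits, so In.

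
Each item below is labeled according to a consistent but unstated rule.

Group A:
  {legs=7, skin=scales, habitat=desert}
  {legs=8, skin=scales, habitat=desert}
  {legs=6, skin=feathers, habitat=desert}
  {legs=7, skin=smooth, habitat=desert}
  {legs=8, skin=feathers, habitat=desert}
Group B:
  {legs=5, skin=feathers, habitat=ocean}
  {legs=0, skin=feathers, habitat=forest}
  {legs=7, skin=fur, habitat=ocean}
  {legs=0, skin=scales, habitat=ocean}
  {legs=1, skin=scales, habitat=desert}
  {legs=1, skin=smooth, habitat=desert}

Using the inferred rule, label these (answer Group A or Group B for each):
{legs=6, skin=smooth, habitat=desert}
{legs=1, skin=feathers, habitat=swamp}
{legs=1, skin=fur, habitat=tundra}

Group A, Group B, Group B

The pattern is that an item is 'Group A' exactly when: habitat is desert AND legs ≥ 5.
{legs=6, skin=smooth, habitat=desert} → habitat is desert, legs = 6 → Group A.
{legs=1, skin=feathers, habitat=swamp} → habitat is swamp, legs = 1 → Group B.
{legs=1, skin=fur, habitat=tundra} → habitat is tundra, legs = 1 → Group B.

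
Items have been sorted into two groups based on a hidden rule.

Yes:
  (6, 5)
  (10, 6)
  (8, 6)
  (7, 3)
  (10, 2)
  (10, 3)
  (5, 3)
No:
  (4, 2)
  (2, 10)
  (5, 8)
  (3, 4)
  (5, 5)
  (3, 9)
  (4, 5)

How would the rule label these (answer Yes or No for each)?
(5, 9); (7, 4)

No, Yes

Rule: first > second AND sum ≥ 7. This holds for each 'Yes' example and fails for each 'No' one.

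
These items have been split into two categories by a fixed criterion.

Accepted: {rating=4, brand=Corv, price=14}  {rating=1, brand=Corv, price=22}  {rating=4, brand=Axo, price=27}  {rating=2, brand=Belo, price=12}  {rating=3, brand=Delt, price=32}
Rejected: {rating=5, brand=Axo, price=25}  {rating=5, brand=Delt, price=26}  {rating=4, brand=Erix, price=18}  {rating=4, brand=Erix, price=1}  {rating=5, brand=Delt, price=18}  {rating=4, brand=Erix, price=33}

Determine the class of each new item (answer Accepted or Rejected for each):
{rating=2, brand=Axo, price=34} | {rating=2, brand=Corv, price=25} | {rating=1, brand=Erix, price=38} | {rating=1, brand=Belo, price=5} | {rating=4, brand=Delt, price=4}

Accepted, Accepted, Rejected, Accepted, Accepted

One predicate separates the groups cleanly: brand is not Erix AND rating ≤ 4.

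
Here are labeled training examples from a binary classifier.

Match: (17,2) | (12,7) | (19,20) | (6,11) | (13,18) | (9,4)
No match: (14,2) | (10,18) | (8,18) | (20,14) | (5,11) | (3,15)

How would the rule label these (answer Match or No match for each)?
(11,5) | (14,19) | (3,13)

No match, Match, No match

The distinguishing property — sum is odd — holds for all the 'Match' cases and none of the 'No match' cases.
(11,5): No match (11+5 = 16).
(14,19): Match (14+19 = 33).
(3,13): No match (3+13 = 16).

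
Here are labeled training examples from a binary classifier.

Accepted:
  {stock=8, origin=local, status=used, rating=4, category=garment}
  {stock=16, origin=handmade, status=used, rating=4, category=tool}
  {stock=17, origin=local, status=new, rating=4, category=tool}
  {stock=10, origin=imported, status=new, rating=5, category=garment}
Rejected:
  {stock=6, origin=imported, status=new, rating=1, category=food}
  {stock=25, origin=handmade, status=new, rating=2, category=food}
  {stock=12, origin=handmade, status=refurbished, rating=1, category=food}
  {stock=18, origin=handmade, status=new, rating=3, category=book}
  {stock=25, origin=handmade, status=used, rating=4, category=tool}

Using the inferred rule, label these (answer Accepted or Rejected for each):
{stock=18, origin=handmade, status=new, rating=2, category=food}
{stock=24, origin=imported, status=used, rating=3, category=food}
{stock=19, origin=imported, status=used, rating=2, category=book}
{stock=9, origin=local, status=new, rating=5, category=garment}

Rejected, Rejected, Rejected, Accepted

One predicate separates the groups cleanly: rating ≥ 2 AND stock ≤ 17.
{stock=18, origin=handmade, status=new, rating=2, category=food} — rating = 2, stock = 18, hence Rejected.
{stock=24, origin=imported, status=used, rating=3, category=food} — rating = 3, stock = 24, hence Rejected.
{stock=19, origin=imported, status=used, rating=2, category=book} — rating = 2, stock = 19, hence Rejected.
{stock=9, origin=local, status=new, rating=5, category=garment} — rating = 5, stock = 9, hence Accepted.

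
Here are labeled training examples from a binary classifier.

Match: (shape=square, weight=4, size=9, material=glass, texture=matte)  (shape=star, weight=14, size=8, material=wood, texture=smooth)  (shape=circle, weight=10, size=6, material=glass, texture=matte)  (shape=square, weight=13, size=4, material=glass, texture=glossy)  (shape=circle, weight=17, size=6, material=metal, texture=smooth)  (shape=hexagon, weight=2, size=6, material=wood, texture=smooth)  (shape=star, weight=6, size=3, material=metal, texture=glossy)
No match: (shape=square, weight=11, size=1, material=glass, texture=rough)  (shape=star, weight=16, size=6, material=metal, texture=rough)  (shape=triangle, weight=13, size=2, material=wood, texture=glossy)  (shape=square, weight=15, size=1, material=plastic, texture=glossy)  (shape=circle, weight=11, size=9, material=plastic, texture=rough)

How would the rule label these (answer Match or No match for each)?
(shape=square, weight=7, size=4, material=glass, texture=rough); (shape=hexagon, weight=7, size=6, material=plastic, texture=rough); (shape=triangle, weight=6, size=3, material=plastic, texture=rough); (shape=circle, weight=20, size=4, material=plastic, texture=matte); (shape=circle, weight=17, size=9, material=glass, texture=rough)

No match, No match, No match, Match, No match

All 'Match' examples share one property — texture is not rough AND size ≥ 3 — and every 'No match' example lacks it.
(shape=square, weight=7, size=4, material=glass, texture=rough) → texture is rough, size = 4 → No match. (shape=hexagon, weight=7, size=6, material=plastic, texture=rough) → texture is rough, size = 6 → No match. (shape=triangle, weight=6, size=3, material=plastic, texture=rough) → texture is rough, size = 3 → No match. (shape=circle, weight=20, size=4, material=plastic, texture=matte) → texture is matte, size = 4 → Match. (shape=circle, weight=17, size=9, material=glass, texture=rough) → texture is rough, size = 9 → No match.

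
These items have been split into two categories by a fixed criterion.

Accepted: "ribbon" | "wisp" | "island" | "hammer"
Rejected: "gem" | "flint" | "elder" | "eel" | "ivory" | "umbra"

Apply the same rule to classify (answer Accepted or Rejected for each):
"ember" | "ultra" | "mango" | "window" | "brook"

One predicate separates the groups cleanly: even length.
"ember": Rejected (length 5).
"ultra": Rejected (length 5).
"mango": Rejected (length 5).
"window": Accepted (length 6).
"brook": Rejected (length 5).

Rejected, Rejected, Rejected, Accepted, Rejected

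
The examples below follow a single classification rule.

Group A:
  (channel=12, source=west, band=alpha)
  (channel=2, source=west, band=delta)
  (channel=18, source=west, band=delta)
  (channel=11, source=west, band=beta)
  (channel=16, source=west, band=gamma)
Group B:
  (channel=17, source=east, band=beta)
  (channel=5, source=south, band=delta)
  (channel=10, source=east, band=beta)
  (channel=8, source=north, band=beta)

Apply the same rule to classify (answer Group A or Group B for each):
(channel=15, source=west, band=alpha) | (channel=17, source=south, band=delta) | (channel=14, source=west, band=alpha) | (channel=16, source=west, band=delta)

A rule that fits every label: source is west — true of each 'Group A' example, false of each 'Group B' one.
(channel=15, source=west, band=alpha) — source is west, hence Group A. (channel=17, source=south, band=delta) — source is south, hence Group B. (channel=14, source=west, band=alpha) — source is west, hence Group A. (channel=16, source=west, band=delta) — source is west, hence Group A.

Group A, Group B, Group A, Group A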